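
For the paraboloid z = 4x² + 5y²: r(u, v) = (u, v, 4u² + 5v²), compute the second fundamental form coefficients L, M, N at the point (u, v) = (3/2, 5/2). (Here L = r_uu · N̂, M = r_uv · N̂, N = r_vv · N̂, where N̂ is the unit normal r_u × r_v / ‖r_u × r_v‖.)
L = 4*sqrt(770)/385;  M = 0;  N = sqrt(770)/77

Compute the unit normal N̂(u, v) = (-8*u/sqrt(64*u^2 + 100*v^2 + 1), -10*v/sqrt(64*u^2 + 100*v^2 + 1), 1/sqrt(64*u^2 + 100*v^2 + 1)), and the second partials r_uu, r_uv, r_vv. Take dot products:
  L(u, v) = r_uu · N̂ = 8/sqrt(64*u^2 + 100*v^2 + 1),
  M(u, v) = r_uv · N̂ = 0,
  N(u, v) = r_vv · N̂ = 10/sqrt(64*u^2 + 100*v^2 + 1).
Evaluating at (u, v) = (3/2, 5/2):
  L = 4*sqrt(770)/385, M = 0, N = sqrt(770)/77.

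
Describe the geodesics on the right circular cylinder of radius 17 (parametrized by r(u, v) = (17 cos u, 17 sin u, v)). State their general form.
The cylinder is flat (K = 0) and locally isometric to the plane via the development (u, v) ↦ (17 u, v). Geodesics are the pre-images of straight lines: circles (v constant), vertical lines (u constant), and helices (v = c · u + d) for constants c, d.

A right cylinder has E = 17², F = 0, G = 1, so EG − F² = 17², and L = −17, M = N = 0, giving K = (LN − M²)/(EG − F²) = 0 everywhere. A flat surface is locally isometric to the Euclidean plane via the map (u, v) ↦ (17 u, v). Straight lines in the (x̃, ỹ) plane pull back to: (a) horizontal circles (v = const), (b) vertical generators (u = const), and (c) helices (17 u tan θ = v, i.e. v = c · u + d).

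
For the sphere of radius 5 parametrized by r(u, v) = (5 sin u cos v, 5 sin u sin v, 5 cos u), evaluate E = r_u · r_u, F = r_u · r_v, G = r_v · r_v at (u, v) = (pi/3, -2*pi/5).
E = 25;  F = 0;  G = 75/4

Partials: r_u = (5*cos(u)*cos(v), 5*sin(v)*cos(u), -5*sin(u)), r_v = (-5*sin(u)*sin(v), 5*sin(u)*cos(v), 0). As functions of (u, v):
  E = r_u · r_u = 25,
  F = r_u · r_v = 0,
  G = r_v · r_v = 25*sin(u)^2.
Evaluating at (u, v) = (pi/3, -2*pi/5): E = 25, F = 0, G = 75/4.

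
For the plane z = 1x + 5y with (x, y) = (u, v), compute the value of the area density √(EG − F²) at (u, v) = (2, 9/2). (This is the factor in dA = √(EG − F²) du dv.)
√(EG − F²)|_{(2, 9/2)} = 3*sqrt(3)

E = 2, F = 5, G = 26, so EG − F² = 27. Taking the positive square root: √(EG − F²) = 3*sqrt(3). At (u, v) = (2, 9/2): 3*sqrt(3).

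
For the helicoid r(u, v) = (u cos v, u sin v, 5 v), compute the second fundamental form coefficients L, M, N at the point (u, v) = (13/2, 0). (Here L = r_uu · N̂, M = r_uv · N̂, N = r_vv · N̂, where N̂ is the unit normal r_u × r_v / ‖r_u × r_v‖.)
L = 0;  M = -10*sqrt(269)/269;  N = 0

Compute the unit normal N̂(u, v) = (5*sin(v)/sqrt(u^2 + 25), -5*cos(v)/sqrt(u^2 + 25), u/sqrt(u^2 + 25)), and the second partials r_uu, r_uv, r_vv. Take dot products:
  L(u, v) = r_uu · N̂ = 0,
  M(u, v) = r_uv · N̂ = -5/sqrt(u^2 + 25),
  N(u, v) = r_vv · N̂ = 0.
Evaluating at (u, v) = (13/2, 0):
  L = 0, M = -10*sqrt(269)/269, N = 0.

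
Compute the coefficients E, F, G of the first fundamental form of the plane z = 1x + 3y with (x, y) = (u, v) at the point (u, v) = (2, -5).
E = 2;  F = 3;  G = 10

Partials: r_u = (1, 0, 1), r_v = (0, 1, 3). As functions of (u, v):
  E = r_u · r_u = 2,
  F = r_u · r_v = 3,
  G = r_v · r_v = 10.
Evaluating at (u, v) = (2, -5): E = 2, F = 3, G = 10.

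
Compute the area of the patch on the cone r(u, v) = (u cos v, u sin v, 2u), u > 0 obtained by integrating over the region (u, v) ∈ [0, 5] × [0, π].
Area = 25*sqrt(5)*pi/2

Area = ∫∫ √(EG − F²) du dv with √(EG − F²) = sqrt(5)*Abs(u). Integrating over [0, 5] × [0, π] gives 25*sqrt(5)*pi/2.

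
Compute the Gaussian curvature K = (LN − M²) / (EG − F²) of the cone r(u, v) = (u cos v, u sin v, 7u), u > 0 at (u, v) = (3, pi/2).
K = 0

Coefficients of the first fundamental form: E = 50, F = 0, G = u^2.
Coefficients of the second fundamental form: L = 0, M = 0, N = 7*sqrt(2)*u^2/(10*Abs(u)).
Assemble K = (LN − M²)/(EG − F²) = 0. At (u, v) = (3, pi/2): K = 0.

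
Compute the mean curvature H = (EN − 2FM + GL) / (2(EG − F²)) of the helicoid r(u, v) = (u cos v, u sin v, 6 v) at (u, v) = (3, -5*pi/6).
H = 0

With E = 1, F = 0, G = u^2 + 36, L = 0, M = -6/sqrt(u^2 + 36), N = 0, assemble
  H = (EN − 2FM + GL) / (2(EG − F²)) = 0.
At (u, v) = (3, -5*pi/6): H = 0.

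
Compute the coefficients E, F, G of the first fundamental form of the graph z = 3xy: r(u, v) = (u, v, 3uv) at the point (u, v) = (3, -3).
E = 82;  F = -81;  G = 82

Partials: r_u = (1, 0, 3*v), r_v = (0, 1, 3*u). As functions of (u, v):
  E = r_u · r_u = 9*v^2 + 1,
  F = r_u · r_v = 9*u*v,
  G = r_v · r_v = 9*u^2 + 1.
Evaluating at (u, v) = (3, -3): E = 82, F = -81, G = 82.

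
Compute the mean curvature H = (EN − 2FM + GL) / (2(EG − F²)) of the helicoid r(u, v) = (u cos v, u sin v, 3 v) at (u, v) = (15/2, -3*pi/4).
H = 0

With E = 1, F = 0, G = u^2 + 9, L = 0, M = -3/sqrt(u^2 + 9), N = 0, assemble
  H = (EN − 2FM + GL) / (2(EG − F²)) = 0.
At (u, v) = (15/2, -3*pi/4): H = 0.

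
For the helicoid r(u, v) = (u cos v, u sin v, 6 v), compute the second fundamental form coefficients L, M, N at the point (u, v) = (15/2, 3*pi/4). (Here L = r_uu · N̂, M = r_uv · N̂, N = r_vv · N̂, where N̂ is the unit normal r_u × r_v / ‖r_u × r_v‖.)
L = 0;  M = -4*sqrt(41)/41;  N = 0

Compute the unit normal N̂(u, v) = (6*sin(v)/sqrt(u^2 + 36), -6*cos(v)/sqrt(u^2 + 36), u/sqrt(u^2 + 36)), and the second partials r_uu, r_uv, r_vv. Take dot products:
  L(u, v) = r_uu · N̂ = 0,
  M(u, v) = r_uv · N̂ = -6/sqrt(u^2 + 36),
  N(u, v) = r_vv · N̂ = 0.
Evaluating at (u, v) = (15/2, 3*pi/4):
  L = 0, M = -4*sqrt(41)/41, N = 0.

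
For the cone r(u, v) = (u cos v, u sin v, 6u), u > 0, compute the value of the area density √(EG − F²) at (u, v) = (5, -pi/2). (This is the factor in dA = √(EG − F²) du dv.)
√(EG − F²)|_{(5, -pi/2)} = 5*sqrt(37)

E = 37, F = 0, G = u^2, so EG − F² = 37*u^2. Taking the positive square root: √(EG − F²) = sqrt(37)*Abs(u). At (u, v) = (5, -pi/2): 5*sqrt(37).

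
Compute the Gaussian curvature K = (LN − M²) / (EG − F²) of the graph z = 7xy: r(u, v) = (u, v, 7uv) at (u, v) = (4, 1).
K = -49/695556

Coefficients of the first fundamental form: E = 49*v^2 + 1, F = 49*u*v, G = 49*u^2 + 1.
Coefficients of the second fundamental form: L = 0, M = 7/sqrt(49*u^2 + 49*v^2 + 1), N = 0.
Assemble K = (LN − M²)/(EG − F²) = -49/(2401*u^4 + 4802*u^2*v^2 + 98*u^2 + 2401*v^4 + 98*v^2 + 1). At (u, v) = (4, 1): K = -49/695556.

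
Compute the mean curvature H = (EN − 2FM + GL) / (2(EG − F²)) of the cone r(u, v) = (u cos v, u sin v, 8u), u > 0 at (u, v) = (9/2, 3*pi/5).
H = 8*sqrt(65)/585

With E = 65, F = 0, G = u^2, L = 0, M = 0, N = 8*sqrt(65)*u^2/(65*Abs(u)), assemble
  H = (EN − 2FM + GL) / (2(EG − F²)) = 4*sqrt(65)/(65*Abs(u)).
At (u, v) = (9/2, 3*pi/5): H = 8*sqrt(65)/585.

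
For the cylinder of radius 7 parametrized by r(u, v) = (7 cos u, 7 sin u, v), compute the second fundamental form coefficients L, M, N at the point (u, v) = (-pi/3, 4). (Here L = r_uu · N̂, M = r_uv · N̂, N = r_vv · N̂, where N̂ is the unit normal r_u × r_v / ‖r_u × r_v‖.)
L = -7;  M = 0;  N = 0

Compute the unit normal N̂(u, v) = (cos(u), sin(u), 0), and the second partials r_uu, r_uv, r_vv. Take dot products:
  L(u, v) = r_uu · N̂ = -7,
  M(u, v) = r_uv · N̂ = 0,
  N(u, v) = r_vv · N̂ = 0.
Evaluating at (u, v) = (-pi/3, 4):
  L = -7, M = 0, N = 0.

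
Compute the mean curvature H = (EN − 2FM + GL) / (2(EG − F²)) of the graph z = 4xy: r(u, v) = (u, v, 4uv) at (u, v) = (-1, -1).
H = -64*sqrt(33)/1089

With E = 16*v^2 + 1, F = 16*u*v, G = 16*u^2 + 1, L = 0, M = 4/sqrt(16*u^2 + 16*v^2 + 1), N = 0, assemble
  H = (EN − 2FM + GL) / (2(EG − F²)) = -64*u*v/(16*u^2 + 16*v^2 + 1)^(3/2).
At (u, v) = (-1, -1): H = -64*sqrt(33)/1089.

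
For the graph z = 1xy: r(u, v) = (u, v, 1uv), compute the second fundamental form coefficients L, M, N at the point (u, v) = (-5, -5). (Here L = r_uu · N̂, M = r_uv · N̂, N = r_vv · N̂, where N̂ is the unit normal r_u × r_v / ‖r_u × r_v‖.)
L = 0;  M = sqrt(51)/51;  N = 0

Compute the unit normal N̂(u, v) = (-v/sqrt(u^2 + v^2 + 1), -u/sqrt(u^2 + v^2 + 1), 1/sqrt(u^2 + v^2 + 1)), and the second partials r_uu, r_uv, r_vv. Take dot products:
  L(u, v) = r_uu · N̂ = 0,
  M(u, v) = r_uv · N̂ = 1/sqrt(u^2 + v^2 + 1),
  N(u, v) = r_vv · N̂ = 0.
Evaluating at (u, v) = (-5, -5):
  L = 0, M = sqrt(51)/51, N = 0.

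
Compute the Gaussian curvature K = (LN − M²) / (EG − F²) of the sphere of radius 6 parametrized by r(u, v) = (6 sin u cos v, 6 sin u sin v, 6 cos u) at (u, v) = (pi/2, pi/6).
K = 1/36

Coefficients of the first fundamental form: E = 36, F = 0, G = 36*sin(u)^2.
Coefficients of the second fundamental form: L = -6*sin(u)/Abs(sin(u)), M = 0, N = -6*sin(u)^3/Abs(sin(u)).
Assemble K = (LN − M²)/(EG − F²) = 1/36. At (u, v) = (pi/2, pi/6): K = 1/36.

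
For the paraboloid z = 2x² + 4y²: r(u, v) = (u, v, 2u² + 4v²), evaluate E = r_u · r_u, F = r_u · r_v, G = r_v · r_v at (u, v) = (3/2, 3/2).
E = 37;  F = 72;  G = 145

Partials: r_u = (1, 0, 4*u), r_v = (0, 1, 8*v). As functions of (u, v):
  E = r_u · r_u = 16*u^2 + 1,
  F = r_u · r_v = 32*u*v,
  G = r_v · r_v = 64*v^2 + 1.
Evaluating at (u, v) = (3/2, 3/2): E = 37, F = 72, G = 145.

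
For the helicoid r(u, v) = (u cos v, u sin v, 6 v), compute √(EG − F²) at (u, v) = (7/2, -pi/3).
√(EG − F²)|_{(7/2, -pi/3)} = sqrt(193)/2

E = 1, F = 0, G = u^2 + 36; EG − F² = u^2 + 36; √(EG − F²) = sqrt(u^2 + 36). At the given point: sqrt(193)/2.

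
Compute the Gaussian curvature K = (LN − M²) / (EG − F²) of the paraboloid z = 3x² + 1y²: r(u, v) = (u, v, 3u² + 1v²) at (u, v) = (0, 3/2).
K = 3/25

Coefficients of the first fundamental form: E = 36*u^2 + 1, F = 12*u*v, G = 4*v^2 + 1.
Coefficients of the second fundamental form: L = 6/sqrt(36*u^2 + 4*v^2 + 1), M = 0, N = 2/sqrt(36*u^2 + 4*v^2 + 1).
Assemble K = (LN − M²)/(EG − F²) = 12/(1296*u^4 + 288*u^2*v^2 + 72*u^2 + 16*v^4 + 8*v^2 + 1). At (u, v) = (0, 3/2): K = 3/25.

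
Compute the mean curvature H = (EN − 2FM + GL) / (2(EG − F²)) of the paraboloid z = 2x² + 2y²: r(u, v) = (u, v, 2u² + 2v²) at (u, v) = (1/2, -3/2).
H = 84*sqrt(41)/1681

With E = 16*u^2 + 1, F = 16*u*v, G = 16*v^2 + 1, L = 4/sqrt(16*u^2 + 16*v^2 + 1), M = 0, N = 4/sqrt(16*u^2 + 16*v^2 + 1), assemble
  H = (EN − 2FM + GL) / (2(EG − F²)) = 4*(8*u^2 + 8*v^2 + 1)/(16*u^2 + 16*v^2 + 1)^(3/2).
At (u, v) = (1/2, -3/2): H = 84*sqrt(41)/1681.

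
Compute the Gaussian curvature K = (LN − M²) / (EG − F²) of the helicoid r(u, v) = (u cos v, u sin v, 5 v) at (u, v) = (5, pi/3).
K = -1/100

Coefficients of the first fundamental form: E = 1, F = 0, G = u^2 + 25.
Coefficients of the second fundamental form: L = 0, M = -5/sqrt(u^2 + 25), N = 0.
Assemble K = (LN − M²)/(EG − F²) = -25/(u^2 + 25)^2. At (u, v) = (5, pi/3): K = -1/100.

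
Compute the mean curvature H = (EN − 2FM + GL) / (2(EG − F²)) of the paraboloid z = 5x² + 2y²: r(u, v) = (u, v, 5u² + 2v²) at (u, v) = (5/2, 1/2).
H = 1277*sqrt(70)/132300

With E = 100*u^2 + 1, F = 40*u*v, G = 16*v^2 + 1, L = 10/sqrt(100*u^2 + 16*v^2 + 1), M = 0, N = 4/sqrt(100*u^2 + 16*v^2 + 1), assemble
  H = (EN − 2FM + GL) / (2(EG − F²)) = (200*u^2 + 80*v^2 + 7)/(100*u^2 + 16*v^2 + 1)^(3/2).
At (u, v) = (5/2, 1/2): H = 1277*sqrt(70)/132300.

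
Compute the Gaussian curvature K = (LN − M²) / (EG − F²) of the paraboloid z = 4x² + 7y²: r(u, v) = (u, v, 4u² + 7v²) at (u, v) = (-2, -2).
K = 112/1083681

Coefficients of the first fundamental form: E = 64*u^2 + 1, F = 112*u*v, G = 196*v^2 + 1.
Coefficients of the second fundamental form: L = 8/sqrt(64*u^2 + 196*v^2 + 1), M = 0, N = 14/sqrt(64*u^2 + 196*v^2 + 1).
Assemble K = (LN − M²)/(EG − F²) = 112/(4096*u^4 + 25088*u^2*v^2 + 128*u^2 + 38416*v^4 + 392*v^2 + 1). At (u, v) = (-2, -2): K = 112/1083681.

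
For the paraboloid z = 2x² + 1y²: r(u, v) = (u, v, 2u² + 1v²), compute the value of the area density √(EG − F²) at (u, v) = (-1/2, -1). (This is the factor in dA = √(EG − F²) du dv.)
√(EG − F²)|_{(-1/2, -1)} = 3

E = 16*u^2 + 1, F = 8*u*v, G = 4*v^2 + 1, so EG − F² = 16*u^2 + 4*v^2 + 1. Taking the positive square root: √(EG − F²) = sqrt(16*u^2 + 4*v^2 + 1). At (u, v) = (-1/2, -1): 3.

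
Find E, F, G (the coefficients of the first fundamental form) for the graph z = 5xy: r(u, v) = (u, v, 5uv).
E = 25*v^2 + 1;  F = 25*u*v;  G = 25*u^2 + 1

Compute partials: r_u = (1, 0, 5*v), r_v = (0, 1, 5*u). Then
  E = r_u · r_u = 25*v^2 + 1,
  F = r_u · r_v = 25*u*v,
  G = r_v · r_v = 25*u^2 + 1.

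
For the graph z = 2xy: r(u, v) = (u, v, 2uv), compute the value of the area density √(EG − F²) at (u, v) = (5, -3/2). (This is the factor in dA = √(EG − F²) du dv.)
√(EG − F²)|_{(5, -3/2)} = sqrt(110)

E = 4*v^2 + 1, F = 4*u*v, G = 4*u^2 + 1, so EG − F² = 4*u^2 + 4*v^2 + 1. Taking the positive square root: √(EG − F²) = sqrt(4*u^2 + 4*v^2 + 1). At (u, v) = (5, -3/2): sqrt(110).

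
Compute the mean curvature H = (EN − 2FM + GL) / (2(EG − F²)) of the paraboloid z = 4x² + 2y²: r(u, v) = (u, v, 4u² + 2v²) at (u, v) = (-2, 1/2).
H = 178*sqrt(29)/7569

With E = 64*u^2 + 1, F = 32*u*v, G = 16*v^2 + 1, L = 8/sqrt(64*u^2 + 16*v^2 + 1), M = 0, N = 4/sqrt(64*u^2 + 16*v^2 + 1), assemble
  H = (EN − 2FM + GL) / (2(EG − F²)) = 2*(64*u^2 + 32*v^2 + 3)/(64*u^2 + 16*v^2 + 1)^(3/2).
At (u, v) = (-2, 1/2): H = 178*sqrt(29)/7569.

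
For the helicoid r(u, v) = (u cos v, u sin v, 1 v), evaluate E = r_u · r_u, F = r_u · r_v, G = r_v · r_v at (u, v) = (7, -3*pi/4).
E = 1;  F = 0;  G = 50

Partials: r_u = (cos(v), sin(v), 0), r_v = (-u*sin(v), u*cos(v), 1). As functions of (u, v):
  E = r_u · r_u = 1,
  F = r_u · r_v = 0,
  G = r_v · r_v = u^2 + 1.
Evaluating at (u, v) = (7, -3*pi/4): E = 1, F = 0, G = 50.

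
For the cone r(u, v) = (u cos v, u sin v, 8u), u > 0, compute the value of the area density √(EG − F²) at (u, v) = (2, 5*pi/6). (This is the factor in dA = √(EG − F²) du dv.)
√(EG − F²)|_{(2, 5*pi/6)} = 2*sqrt(65)

E = 65, F = 0, G = u^2, so EG − F² = 65*u^2. Taking the positive square root: √(EG − F²) = sqrt(65)*Abs(u). At (u, v) = (2, 5*pi/6): 2*sqrt(65).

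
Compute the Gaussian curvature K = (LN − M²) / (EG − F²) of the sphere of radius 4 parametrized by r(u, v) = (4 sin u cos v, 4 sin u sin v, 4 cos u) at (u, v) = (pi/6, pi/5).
K = 1/16

Coefficients of the first fundamental form: E = 16, F = 0, G = 16*sin(u)^2.
Coefficients of the second fundamental form: L = -4*sin(u)/Abs(sin(u)), M = 0, N = -4*sin(u)^3/Abs(sin(u)).
Assemble K = (LN − M²)/(EG − F²) = 1/16. At (u, v) = (pi/6, pi/5): K = 1/16.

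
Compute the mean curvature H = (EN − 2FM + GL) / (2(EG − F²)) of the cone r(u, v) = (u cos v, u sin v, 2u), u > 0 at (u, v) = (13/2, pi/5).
H = 2*sqrt(5)/65

With E = 5, F = 0, G = u^2, L = 0, M = 0, N = 2*sqrt(5)*u^2/(5*Abs(u)), assemble
  H = (EN − 2FM + GL) / (2(EG − F²)) = sqrt(5)/(5*Abs(u)).
At (u, v) = (13/2, pi/5): H = 2*sqrt(5)/65.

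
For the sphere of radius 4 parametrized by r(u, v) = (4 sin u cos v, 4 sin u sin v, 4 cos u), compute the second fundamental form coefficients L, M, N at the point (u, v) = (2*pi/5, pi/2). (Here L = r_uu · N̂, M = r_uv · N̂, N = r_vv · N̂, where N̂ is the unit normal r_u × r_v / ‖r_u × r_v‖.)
L = -4;  M = 0;  N = -5/2 - sqrt(5)/2

Compute the unit normal N̂(u, v) = (sin(u)^2*cos(v)/Abs(sin(u)), sin(u)^2*sin(v)/Abs(sin(u)), sin(2*u)/(2*Abs(sin(u)))), and the second partials r_uu, r_uv, r_vv. Take dot products:
  L(u, v) = r_uu · N̂ = -4*sin(u)/Abs(sin(u)),
  M(u, v) = r_uv · N̂ = 0,
  N(u, v) = r_vv · N̂ = -4*sin(u)^3/Abs(sin(u)).
Evaluating at (u, v) = (2*pi/5, pi/2):
  L = -4, M = 0, N = -5/2 - sqrt(5)/2.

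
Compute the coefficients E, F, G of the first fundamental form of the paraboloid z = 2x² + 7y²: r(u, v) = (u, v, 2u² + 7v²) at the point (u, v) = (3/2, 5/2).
E = 37;  F = 210;  G = 1226

Partials: r_u = (1, 0, 4*u), r_v = (0, 1, 14*v). As functions of (u, v):
  E = r_u · r_u = 16*u^2 + 1,
  F = r_u · r_v = 56*u*v,
  G = r_v · r_v = 196*v^2 + 1.
Evaluating at (u, v) = (3/2, 5/2): E = 37, F = 210, G = 1226.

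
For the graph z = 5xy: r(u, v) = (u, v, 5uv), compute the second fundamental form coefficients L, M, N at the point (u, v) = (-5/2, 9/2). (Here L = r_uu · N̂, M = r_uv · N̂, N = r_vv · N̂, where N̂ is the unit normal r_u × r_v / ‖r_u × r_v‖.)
L = 0;  M = 5*sqrt(2654)/1327;  N = 0

Compute the unit normal N̂(u, v) = (-5*v/sqrt(25*u^2 + 25*v^2 + 1), -5*u/sqrt(25*u^2 + 25*v^2 + 1), 1/sqrt(25*u^2 + 25*v^2 + 1)), and the second partials r_uu, r_uv, r_vv. Take dot products:
  L(u, v) = r_uu · N̂ = 0,
  M(u, v) = r_uv · N̂ = 5/sqrt(25*u^2 + 25*v^2 + 1),
  N(u, v) = r_vv · N̂ = 0.
Evaluating at (u, v) = (-5/2, 9/2):
  L = 0, M = 5*sqrt(2654)/1327, N = 0.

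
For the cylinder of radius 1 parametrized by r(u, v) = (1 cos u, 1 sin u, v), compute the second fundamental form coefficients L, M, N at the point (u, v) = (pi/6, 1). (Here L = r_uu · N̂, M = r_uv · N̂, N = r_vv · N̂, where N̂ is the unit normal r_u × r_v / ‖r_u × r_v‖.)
L = -1;  M = 0;  N = 0

Compute the unit normal N̂(u, v) = (cos(u), sin(u), 0), and the second partials r_uu, r_uv, r_vv. Take dot products:
  L(u, v) = r_uu · N̂ = -1,
  M(u, v) = r_uv · N̂ = 0,
  N(u, v) = r_vv · N̂ = 0.
Evaluating at (u, v) = (pi/6, 1):
  L = -1, M = 0, N = 0.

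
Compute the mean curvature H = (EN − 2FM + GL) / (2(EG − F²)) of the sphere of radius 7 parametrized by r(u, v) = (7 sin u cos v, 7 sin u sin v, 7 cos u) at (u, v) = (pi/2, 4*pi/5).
H = -1/7

With E = 49, F = 0, G = 49*sin(u)^2, L = -7*sin(u)/Abs(sin(u)), M = 0, N = -7*sin(u)^3/Abs(sin(u)), assemble
  H = (EN − 2FM + GL) / (2(EG − F²)) = -sin(u)/(7*Abs(sin(u))).
At (u, v) = (pi/2, 4*pi/5): H = -1/7.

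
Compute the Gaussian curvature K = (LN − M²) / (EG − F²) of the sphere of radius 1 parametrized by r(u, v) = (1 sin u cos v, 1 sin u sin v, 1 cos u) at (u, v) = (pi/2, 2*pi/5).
K = 1

Coefficients of the first fundamental form: E = 1, F = 0, G = sin(u)^2.
Coefficients of the second fundamental form: L = -sin(u)/Abs(sin(u)), M = 0, N = -sin(u)^3/Abs(sin(u)).
Assemble K = (LN − M²)/(EG − F²) = 1. At (u, v) = (pi/2, 2*pi/5): K = 1.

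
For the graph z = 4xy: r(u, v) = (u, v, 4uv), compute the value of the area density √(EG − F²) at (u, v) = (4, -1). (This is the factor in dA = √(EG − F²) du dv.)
√(EG − F²)|_{(4, -1)} = sqrt(273)

E = 16*v^2 + 1, F = 16*u*v, G = 16*u^2 + 1, so EG − F² = 16*u^2 + 16*v^2 + 1. Taking the positive square root: √(EG − F²) = sqrt(16*u^2 + 16*v^2 + 1). At (u, v) = (4, -1): sqrt(273).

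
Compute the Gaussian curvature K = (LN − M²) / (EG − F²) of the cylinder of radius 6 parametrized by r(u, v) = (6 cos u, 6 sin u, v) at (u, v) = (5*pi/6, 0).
K = 0

Coefficients of the first fundamental form: E = 36, F = 0, G = 1.
Coefficients of the second fundamental form: L = -6, M = 0, N = 0.
Assemble K = (LN − M²)/(EG − F²) = 0. At (u, v) = (5*pi/6, 0): K = 0.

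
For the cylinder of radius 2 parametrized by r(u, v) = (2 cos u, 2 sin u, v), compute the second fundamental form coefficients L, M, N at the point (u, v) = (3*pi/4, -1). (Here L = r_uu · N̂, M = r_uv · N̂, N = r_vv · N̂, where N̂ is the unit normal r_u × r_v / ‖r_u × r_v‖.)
L = -2;  M = 0;  N = 0

Compute the unit normal N̂(u, v) = (cos(u), sin(u), 0), and the second partials r_uu, r_uv, r_vv. Take dot products:
  L(u, v) = r_uu · N̂ = -2,
  M(u, v) = r_uv · N̂ = 0,
  N(u, v) = r_vv · N̂ = 0.
Evaluating at (u, v) = (3*pi/4, -1):
  L = -2, M = 0, N = 0.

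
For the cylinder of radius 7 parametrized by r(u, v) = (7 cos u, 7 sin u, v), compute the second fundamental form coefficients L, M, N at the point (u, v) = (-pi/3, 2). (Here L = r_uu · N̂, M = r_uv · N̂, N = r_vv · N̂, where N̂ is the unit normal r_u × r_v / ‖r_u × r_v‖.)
L = -7;  M = 0;  N = 0

Compute the unit normal N̂(u, v) = (cos(u), sin(u), 0), and the second partials r_uu, r_uv, r_vv. Take dot products:
  L(u, v) = r_uu · N̂ = -7,
  M(u, v) = r_uv · N̂ = 0,
  N(u, v) = r_vv · N̂ = 0.
Evaluating at (u, v) = (-pi/3, 2):
  L = -7, M = 0, N = 0.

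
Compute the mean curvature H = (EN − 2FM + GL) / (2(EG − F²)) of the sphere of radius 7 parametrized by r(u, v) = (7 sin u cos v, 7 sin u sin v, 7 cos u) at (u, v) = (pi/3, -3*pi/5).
H = -1/7

With E = 49, F = 0, G = 49*sin(u)^2, L = -7*sin(u)/Abs(sin(u)), M = 0, N = -7*sin(u)^3/Abs(sin(u)), assemble
  H = (EN − 2FM + GL) / (2(EG − F²)) = -sin(u)/(7*Abs(sin(u))).
At (u, v) = (pi/3, -3*pi/5): H = -1/7.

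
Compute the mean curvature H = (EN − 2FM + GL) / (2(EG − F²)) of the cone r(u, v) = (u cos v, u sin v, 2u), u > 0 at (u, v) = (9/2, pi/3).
H = 2*sqrt(5)/45

With E = 5, F = 0, G = u^2, L = 0, M = 0, N = 2*sqrt(5)*u^2/(5*Abs(u)), assemble
  H = (EN − 2FM + GL) / (2(EG − F²)) = sqrt(5)/(5*Abs(u)).
At (u, v) = (9/2, pi/3): H = 2*sqrt(5)/45.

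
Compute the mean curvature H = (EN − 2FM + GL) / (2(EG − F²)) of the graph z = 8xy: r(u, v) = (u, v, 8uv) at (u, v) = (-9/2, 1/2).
H = 1152*sqrt(1313)/1723969

With E = 64*v^2 + 1, F = 64*u*v, G = 64*u^2 + 1, L = 0, M = 8/sqrt(64*u^2 + 64*v^2 + 1), N = 0, assemble
  H = (EN − 2FM + GL) / (2(EG − F²)) = -512*u*v/(64*u^2 + 64*v^2 + 1)^(3/2).
At (u, v) = (-9/2, 1/2): H = 1152*sqrt(1313)/1723969.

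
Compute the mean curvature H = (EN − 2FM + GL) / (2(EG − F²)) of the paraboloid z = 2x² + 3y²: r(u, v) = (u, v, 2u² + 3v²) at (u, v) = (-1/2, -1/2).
H = 5*sqrt(14)/28

With E = 16*u^2 + 1, F = 24*u*v, G = 36*v^2 + 1, L = 4/sqrt(16*u^2 + 36*v^2 + 1), M = 0, N = 6/sqrt(16*u^2 + 36*v^2 + 1), assemble
  H = (EN − 2FM + GL) / (2(EG − F²)) = (48*u^2 + 72*v^2 + 5)/(16*u^2 + 36*v^2 + 1)^(3/2).
At (u, v) = (-1/2, -1/2): H = 5*sqrt(14)/28.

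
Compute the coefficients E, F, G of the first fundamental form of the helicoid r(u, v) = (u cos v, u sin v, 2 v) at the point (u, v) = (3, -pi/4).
E = 1;  F = 0;  G = 13

Partials: r_u = (cos(v), sin(v), 0), r_v = (-u*sin(v), u*cos(v), 2). As functions of (u, v):
  E = r_u · r_u = 1,
  F = r_u · r_v = 0,
  G = r_v · r_v = u^2 + 4.
Evaluating at (u, v) = (3, -pi/4): E = 1, F = 0, G = 13.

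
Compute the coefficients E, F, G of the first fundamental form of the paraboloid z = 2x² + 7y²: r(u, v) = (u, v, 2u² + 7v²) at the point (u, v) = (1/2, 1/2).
E = 5;  F = 14;  G = 50

Partials: r_u = (1, 0, 4*u), r_v = (0, 1, 14*v). As functions of (u, v):
  E = r_u · r_u = 16*u^2 + 1,
  F = r_u · r_v = 56*u*v,
  G = r_v · r_v = 196*v^2 + 1.
Evaluating at (u, v) = (1/2, 1/2): E = 5, F = 14, G = 50.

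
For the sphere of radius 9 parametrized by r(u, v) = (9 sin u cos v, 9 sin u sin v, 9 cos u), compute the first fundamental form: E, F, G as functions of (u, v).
E = 81;  F = 0;  G = 81*sin(u)^2

Compute partials: r_u = (9*cos(u)*cos(v), 9*sin(v)*cos(u), -9*sin(u)), r_v = (-9*sin(u)*sin(v), 9*sin(u)*cos(v), 0). Then
  E = r_u · r_u = 81,
  F = r_u · r_v = 0,
  G = r_v · r_v = 81*sin(u)^2.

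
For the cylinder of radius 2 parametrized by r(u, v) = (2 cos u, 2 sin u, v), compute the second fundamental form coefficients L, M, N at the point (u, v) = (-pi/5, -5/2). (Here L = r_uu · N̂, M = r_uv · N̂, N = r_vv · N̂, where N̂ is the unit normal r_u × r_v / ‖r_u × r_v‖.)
L = -2;  M = 0;  N = 0

Compute the unit normal N̂(u, v) = (cos(u), sin(u), 0), and the second partials r_uu, r_uv, r_vv. Take dot products:
  L(u, v) = r_uu · N̂ = -2,
  M(u, v) = r_uv · N̂ = 0,
  N(u, v) = r_vv · N̂ = 0.
Evaluating at (u, v) = (-pi/5, -5/2):
  L = -2, M = 0, N = 0.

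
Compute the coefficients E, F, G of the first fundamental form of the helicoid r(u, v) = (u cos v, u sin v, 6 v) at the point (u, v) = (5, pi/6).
E = 1;  F = 0;  G = 61

Partials: r_u = (cos(v), sin(v), 0), r_v = (-u*sin(v), u*cos(v), 6). As functions of (u, v):
  E = r_u · r_u = 1,
  F = r_u · r_v = 0,
  G = r_v · r_v = u^2 + 36.
Evaluating at (u, v) = (5, pi/6): E = 1, F = 0, G = 61.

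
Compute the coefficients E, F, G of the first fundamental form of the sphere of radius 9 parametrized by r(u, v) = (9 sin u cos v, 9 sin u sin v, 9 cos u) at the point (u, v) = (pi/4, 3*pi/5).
E = 81;  F = 0;  G = 81/2

Partials: r_u = (9*cos(u)*cos(v), 9*sin(v)*cos(u), -9*sin(u)), r_v = (-9*sin(u)*sin(v), 9*sin(u)*cos(v), 0). As functions of (u, v):
  E = r_u · r_u = 81,
  F = r_u · r_v = 0,
  G = r_v · r_v = 81*sin(u)^2.
Evaluating at (u, v) = (pi/4, 3*pi/5): E = 81, F = 0, G = 81/2.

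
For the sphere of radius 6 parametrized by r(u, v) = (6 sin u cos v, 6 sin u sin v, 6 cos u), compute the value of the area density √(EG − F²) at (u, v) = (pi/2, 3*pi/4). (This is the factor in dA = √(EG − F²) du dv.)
√(EG − F²)|_{(pi/2, 3*pi/4)} = 36

E = 36, F = 0, G = 36*sin(u)^2, so EG − F² = 1296*sin(u)^2. Taking the positive square root: √(EG − F²) = 36*Abs(sin(u)). At (u, v) = (pi/2, 3*pi/4): 36.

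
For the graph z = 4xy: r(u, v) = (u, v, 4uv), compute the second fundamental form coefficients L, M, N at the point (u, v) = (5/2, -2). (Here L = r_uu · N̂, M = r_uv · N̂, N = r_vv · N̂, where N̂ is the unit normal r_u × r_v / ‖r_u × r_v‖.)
L = 0;  M = 4*sqrt(165)/165;  N = 0

Compute the unit normal N̂(u, v) = (-4*v/sqrt(16*u^2 + 16*v^2 + 1), -4*u/sqrt(16*u^2 + 16*v^2 + 1), 1/sqrt(16*u^2 + 16*v^2 + 1)), and the second partials r_uu, r_uv, r_vv. Take dot products:
  L(u, v) = r_uu · N̂ = 0,
  M(u, v) = r_uv · N̂ = 4/sqrt(16*u^2 + 16*v^2 + 1),
  N(u, v) = r_vv · N̂ = 0.
Evaluating at (u, v) = (5/2, -2):
  L = 0, M = 4*sqrt(165)/165, N = 0.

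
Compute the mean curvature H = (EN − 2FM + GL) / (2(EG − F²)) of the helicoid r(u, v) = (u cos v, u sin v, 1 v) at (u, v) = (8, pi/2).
H = 0

With E = 1, F = 0, G = u^2 + 1, L = 0, M = -1/sqrt(u^2 + 1), N = 0, assemble
  H = (EN − 2FM + GL) / (2(EG − F²)) = 0.
At (u, v) = (8, pi/2): H = 0.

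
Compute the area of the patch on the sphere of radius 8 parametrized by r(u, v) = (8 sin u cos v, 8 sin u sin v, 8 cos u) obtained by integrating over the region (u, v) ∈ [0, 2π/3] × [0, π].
Area = 96*pi

Area = ∫∫ √(EG − F²) du dv with √(EG − F²) = 64*Abs(sin(u)). Integrating over [0, 2π/3] × [0, π] gives 96*pi.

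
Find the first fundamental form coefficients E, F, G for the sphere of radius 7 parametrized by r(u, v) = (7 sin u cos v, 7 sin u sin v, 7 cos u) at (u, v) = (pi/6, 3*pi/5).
E = 49;  F = 0;  G = 49/4

Partials: r_u = (7*cos(u)*cos(v), 7*sin(v)*cos(u), -7*sin(u)), r_v = (-7*sin(u)*sin(v), 7*sin(u)*cos(v), 0). As functions of (u, v):
  E = r_u · r_u = 49,
  F = r_u · r_v = 0,
  G = r_v · r_v = 49*sin(u)^2.
Evaluating at (u, v) = (pi/6, 3*pi/5): E = 49, F = 0, G = 49/4.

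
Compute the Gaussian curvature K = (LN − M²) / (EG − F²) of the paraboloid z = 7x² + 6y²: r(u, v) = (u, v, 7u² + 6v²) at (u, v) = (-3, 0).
K = 168/3115225

Coefficients of the first fundamental form: E = 196*u^2 + 1, F = 168*u*v, G = 144*v^2 + 1.
Coefficients of the second fundamental form: L = 14/sqrt(196*u^2 + 144*v^2 + 1), M = 0, N = 12/sqrt(196*u^2 + 144*v^2 + 1).
Assemble K = (LN − M²)/(EG − F²) = 168/(38416*u^4 + 56448*u^2*v^2 + 392*u^2 + 20736*v^4 + 288*v^2 + 1). At (u, v) = (-3, 0): K = 168/3115225.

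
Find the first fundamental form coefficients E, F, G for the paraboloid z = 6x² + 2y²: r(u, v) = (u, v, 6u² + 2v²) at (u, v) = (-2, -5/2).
E = 577;  F = 240;  G = 101

Partials: r_u = (1, 0, 12*u), r_v = (0, 1, 4*v). As functions of (u, v):
  E = r_u · r_u = 144*u^2 + 1,
  F = r_u · r_v = 48*u*v,
  G = r_v · r_v = 16*v^2 + 1.
Evaluating at (u, v) = (-2, -5/2): E = 577, F = 240, G = 101.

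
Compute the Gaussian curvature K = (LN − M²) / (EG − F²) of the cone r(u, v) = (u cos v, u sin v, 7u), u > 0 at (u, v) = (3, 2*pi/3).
K = 0

Coefficients of the first fundamental form: E = 50, F = 0, G = u^2.
Coefficients of the second fundamental form: L = 0, M = 0, N = 7*sqrt(2)*u^2/(10*Abs(u)).
Assemble K = (LN − M²)/(EG − F²) = 0. At (u, v) = (3, 2*pi/3): K = 0.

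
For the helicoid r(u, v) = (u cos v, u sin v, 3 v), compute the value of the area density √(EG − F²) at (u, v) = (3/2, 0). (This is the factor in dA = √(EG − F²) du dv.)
√(EG − F²)|_{(3/2, 0)} = 3*sqrt(5)/2

E = 1, F = 0, G = u^2 + 9, so EG − F² = u^2 + 9. Taking the positive square root: √(EG − F²) = sqrt(u^2 + 9). At (u, v) = (3/2, 0): 3*sqrt(5)/2.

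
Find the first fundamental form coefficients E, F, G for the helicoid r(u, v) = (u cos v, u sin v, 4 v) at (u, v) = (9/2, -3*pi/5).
E = 1;  F = 0;  G = 145/4

Partials: r_u = (cos(v), sin(v), 0), r_v = (-u*sin(v), u*cos(v), 4). As functions of (u, v):
  E = r_u · r_u = 1,
  F = r_u · r_v = 0,
  G = r_v · r_v = u^2 + 16.
Evaluating at (u, v) = (9/2, -3*pi/5): E = 1, F = 0, G = 145/4.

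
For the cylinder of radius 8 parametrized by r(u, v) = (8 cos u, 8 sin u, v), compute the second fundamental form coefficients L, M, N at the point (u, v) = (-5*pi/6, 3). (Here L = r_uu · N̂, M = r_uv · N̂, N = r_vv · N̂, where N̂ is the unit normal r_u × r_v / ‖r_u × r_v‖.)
L = -8;  M = 0;  N = 0

Compute the unit normal N̂(u, v) = (cos(u), sin(u), 0), and the second partials r_uu, r_uv, r_vv. Take dot products:
  L(u, v) = r_uu · N̂ = -8,
  M(u, v) = r_uv · N̂ = 0,
  N(u, v) = r_vv · N̂ = 0.
Evaluating at (u, v) = (-5*pi/6, 3):
  L = -8, M = 0, N = 0.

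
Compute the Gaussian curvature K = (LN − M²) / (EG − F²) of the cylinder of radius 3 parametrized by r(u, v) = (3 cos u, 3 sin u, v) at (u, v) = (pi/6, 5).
K = 0

Coefficients of the first fundamental form: E = 9, F = 0, G = 1.
Coefficients of the second fundamental form: L = -3, M = 0, N = 0.
Assemble K = (LN − M²)/(EG − F²) = 0. At (u, v) = (pi/6, 5): K = 0.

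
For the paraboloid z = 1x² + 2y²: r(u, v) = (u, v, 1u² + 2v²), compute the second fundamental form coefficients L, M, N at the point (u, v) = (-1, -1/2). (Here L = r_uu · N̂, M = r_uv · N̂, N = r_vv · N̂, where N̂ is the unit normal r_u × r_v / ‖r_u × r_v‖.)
L = 2/3;  M = 0;  N = 4/3

Compute the unit normal N̂(u, v) = (-2*u/sqrt(4*u^2 + 16*v^2 + 1), -4*v/sqrt(4*u^2 + 16*v^2 + 1), 1/sqrt(4*u^2 + 16*v^2 + 1)), and the second partials r_uu, r_uv, r_vv. Take dot products:
  L(u, v) = r_uu · N̂ = 2/sqrt(4*u^2 + 16*v^2 + 1),
  M(u, v) = r_uv · N̂ = 0,
  N(u, v) = r_vv · N̂ = 4/sqrt(4*u^2 + 16*v^2 + 1).
Evaluating at (u, v) = (-1, -1/2):
  L = 2/3, M = 0, N = 4/3.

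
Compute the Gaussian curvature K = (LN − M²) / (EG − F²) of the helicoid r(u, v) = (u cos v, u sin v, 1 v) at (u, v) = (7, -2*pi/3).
K = -1/2500

Coefficients of the first fundamental form: E = 1, F = 0, G = u^2 + 1.
Coefficients of the second fundamental form: L = 0, M = -1/sqrt(u^2 + 1), N = 0.
Assemble K = (LN − M²)/(EG − F²) = -1/(u^2 + 1)^2. At (u, v) = (7, -2*pi/3): K = -1/2500.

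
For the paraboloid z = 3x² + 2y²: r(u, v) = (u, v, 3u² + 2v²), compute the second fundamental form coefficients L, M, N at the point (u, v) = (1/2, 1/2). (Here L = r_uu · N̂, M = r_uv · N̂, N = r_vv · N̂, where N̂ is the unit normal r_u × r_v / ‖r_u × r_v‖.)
L = 3*sqrt(14)/7;  M = 0;  N = 2*sqrt(14)/7

Compute the unit normal N̂(u, v) = (-6*u/sqrt(36*u^2 + 16*v^2 + 1), -4*v/sqrt(36*u^2 + 16*v^2 + 1), 1/sqrt(36*u^2 + 16*v^2 + 1)), and the second partials r_uu, r_uv, r_vv. Take dot products:
  L(u, v) = r_uu · N̂ = 6/sqrt(36*u^2 + 16*v^2 + 1),
  M(u, v) = r_uv · N̂ = 0,
  N(u, v) = r_vv · N̂ = 4/sqrt(36*u^2 + 16*v^2 + 1).
Evaluating at (u, v) = (1/2, 1/2):
  L = 3*sqrt(14)/7, M = 0, N = 2*sqrt(14)/7.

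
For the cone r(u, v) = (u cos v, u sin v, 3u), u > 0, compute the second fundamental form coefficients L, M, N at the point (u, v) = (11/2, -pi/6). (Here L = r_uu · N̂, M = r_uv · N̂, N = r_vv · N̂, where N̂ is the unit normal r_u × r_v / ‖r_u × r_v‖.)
L = 0;  M = 0;  N = 33*sqrt(10)/20

Compute the unit normal N̂(u, v) = (-3*sqrt(10)*u*cos(v)/(10*Abs(u)), -3*sqrt(10)*u*sin(v)/(10*Abs(u)), sqrt(10)*u/(10*Abs(u))), and the second partials r_uu, r_uv, r_vv. Take dot products:
  L(u, v) = r_uu · N̂ = 0,
  M(u, v) = r_uv · N̂ = 0,
  N(u, v) = r_vv · N̂ = 3*sqrt(10)*u^2/(10*Abs(u)).
Evaluating at (u, v) = (11/2, -pi/6):
  L = 0, M = 0, N = 33*sqrt(10)/20.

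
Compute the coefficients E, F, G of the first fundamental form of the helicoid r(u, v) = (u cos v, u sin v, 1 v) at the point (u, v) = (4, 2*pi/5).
E = 1;  F = 0;  G = 17

Partials: r_u = (cos(v), sin(v), 0), r_v = (-u*sin(v), u*cos(v), 1). As functions of (u, v):
  E = r_u · r_u = 1,
  F = r_u · r_v = 0,
  G = r_v · r_v = u^2 + 1.
Evaluating at (u, v) = (4, 2*pi/5): E = 1, F = 0, G = 17.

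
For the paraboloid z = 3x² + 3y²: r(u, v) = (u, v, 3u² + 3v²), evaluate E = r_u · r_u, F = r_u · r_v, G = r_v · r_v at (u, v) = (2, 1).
E = 145;  F = 72;  G = 37

Partials: r_u = (1, 0, 6*u), r_v = (0, 1, 6*v). As functions of (u, v):
  E = r_u · r_u = 36*u^2 + 1,
  F = r_u · r_v = 36*u*v,
  G = r_v · r_v = 36*v^2 + 1.
Evaluating at (u, v) = (2, 1): E = 145, F = 72, G = 37.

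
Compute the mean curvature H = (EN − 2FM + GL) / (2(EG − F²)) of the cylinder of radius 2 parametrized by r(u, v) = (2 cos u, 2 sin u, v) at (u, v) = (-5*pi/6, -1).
H = -1/4

With E = 4, F = 0, G = 1, L = -2, M = 0, N = 0, assemble
  H = (EN − 2FM + GL) / (2(EG − F²)) = -1/4.
At (u, v) = (-5*pi/6, -1): H = -1/4.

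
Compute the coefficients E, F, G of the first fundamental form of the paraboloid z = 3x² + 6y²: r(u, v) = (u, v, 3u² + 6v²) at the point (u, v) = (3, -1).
E = 325;  F = -216;  G = 145

Partials: r_u = (1, 0, 6*u), r_v = (0, 1, 12*v). As functions of (u, v):
  E = r_u · r_u = 36*u^2 + 1,
  F = r_u · r_v = 72*u*v,
  G = r_v · r_v = 144*v^2 + 1.
Evaluating at (u, v) = (3, -1): E = 325, F = -216, G = 145.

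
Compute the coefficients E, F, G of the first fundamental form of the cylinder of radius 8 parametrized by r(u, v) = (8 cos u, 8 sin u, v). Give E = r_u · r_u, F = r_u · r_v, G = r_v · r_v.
E = 64;  F = 0;  G = 1

Compute partials: r_u = (-8*sin(u), 8*cos(u), 0), r_v = (0, 0, 1). Then
  E = r_u · r_u = 64,
  F = r_u · r_v = 0,
  G = r_v · r_v = 1.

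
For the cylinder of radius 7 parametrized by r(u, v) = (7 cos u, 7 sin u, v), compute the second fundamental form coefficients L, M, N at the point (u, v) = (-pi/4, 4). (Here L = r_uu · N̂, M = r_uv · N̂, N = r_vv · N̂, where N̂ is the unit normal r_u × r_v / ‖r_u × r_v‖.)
L = -7;  M = 0;  N = 0

Compute the unit normal N̂(u, v) = (cos(u), sin(u), 0), and the second partials r_uu, r_uv, r_vv. Take dot products:
  L(u, v) = r_uu · N̂ = -7,
  M(u, v) = r_uv · N̂ = 0,
  N(u, v) = r_vv · N̂ = 0.
Evaluating at (u, v) = (-pi/4, 4):
  L = -7, M = 0, N = 0.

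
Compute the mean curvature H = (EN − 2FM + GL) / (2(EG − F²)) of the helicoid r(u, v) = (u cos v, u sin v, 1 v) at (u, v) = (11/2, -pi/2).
H = 0

With E = 1, F = 0, G = u^2 + 1, L = 0, M = -1/sqrt(u^2 + 1), N = 0, assemble
  H = (EN − 2FM + GL) / (2(EG − F²)) = 0.
At (u, v) = (11/2, -pi/2): H = 0.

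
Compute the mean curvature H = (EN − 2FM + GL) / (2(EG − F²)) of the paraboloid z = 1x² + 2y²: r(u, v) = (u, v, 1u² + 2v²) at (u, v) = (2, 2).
H = 11/81

With E = 4*u^2 + 1, F = 8*u*v, G = 16*v^2 + 1, L = 2/sqrt(4*u^2 + 16*v^2 + 1), M = 0, N = 4/sqrt(4*u^2 + 16*v^2 + 1), assemble
  H = (EN − 2FM + GL) / (2(EG − F²)) = (8*u^2 + 16*v^2 + 3)/(4*u^2 + 16*v^2 + 1)^(3/2).
At (u, v) = (2, 2): H = 11/81.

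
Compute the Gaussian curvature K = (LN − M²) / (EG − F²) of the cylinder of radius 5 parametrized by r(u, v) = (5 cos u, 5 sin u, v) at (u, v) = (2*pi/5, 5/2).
K = 0

Coefficients of the first fundamental form: E = 25, F = 0, G = 1.
Coefficients of the second fundamental form: L = -5, M = 0, N = 0.
Assemble K = (LN − M²)/(EG − F²) = 0. At (u, v) = (2*pi/5, 5/2): K = 0.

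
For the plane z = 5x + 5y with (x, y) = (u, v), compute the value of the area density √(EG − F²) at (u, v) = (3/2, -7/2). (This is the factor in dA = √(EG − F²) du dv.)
√(EG − F²)|_{(3/2, -7/2)} = sqrt(51)

E = 26, F = 25, G = 26, so EG − F² = 51. Taking the positive square root: √(EG − F²) = sqrt(51). At (u, v) = (3/2, -7/2): sqrt(51).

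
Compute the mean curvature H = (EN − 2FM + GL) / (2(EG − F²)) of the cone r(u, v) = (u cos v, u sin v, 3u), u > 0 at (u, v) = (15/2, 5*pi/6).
H = sqrt(10)/50

With E = 10, F = 0, G = u^2, L = 0, M = 0, N = 3*sqrt(10)*u^2/(10*Abs(u)), assemble
  H = (EN − 2FM + GL) / (2(EG − F²)) = 3*sqrt(10)/(20*Abs(u)).
At (u, v) = (15/2, 5*pi/6): H = sqrt(10)/50.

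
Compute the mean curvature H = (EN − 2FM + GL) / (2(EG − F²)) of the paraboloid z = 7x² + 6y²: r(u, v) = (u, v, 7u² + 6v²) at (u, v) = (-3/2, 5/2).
H = 8959*sqrt(1342)/1800964

With E = 196*u^2 + 1, F = 168*u*v, G = 144*v^2 + 1, L = 14/sqrt(196*u^2 + 144*v^2 + 1), M = 0, N = 12/sqrt(196*u^2 + 144*v^2 + 1), assemble
  H = (EN − 2FM + GL) / (2(EG − F²)) = (1176*u^2 + 1008*v^2 + 13)/(196*u^2 + 144*v^2 + 1)^(3/2).
At (u, v) = (-3/2, 5/2): H = 8959*sqrt(1342)/1800964.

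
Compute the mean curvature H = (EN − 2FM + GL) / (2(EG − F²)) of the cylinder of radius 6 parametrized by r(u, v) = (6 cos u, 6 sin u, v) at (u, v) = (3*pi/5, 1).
H = -1/12

With E = 36, F = 0, G = 1, L = -6, M = 0, N = 0, assemble
  H = (EN − 2FM + GL) / (2(EG − F²)) = -1/12.
At (u, v) = (3*pi/5, 1): H = -1/12.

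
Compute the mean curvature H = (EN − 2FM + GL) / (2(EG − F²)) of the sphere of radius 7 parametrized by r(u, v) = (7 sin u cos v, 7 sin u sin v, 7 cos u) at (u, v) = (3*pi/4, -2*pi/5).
H = -1/7

With E = 49, F = 0, G = 49*sin(u)^2, L = -7*sin(u)/Abs(sin(u)), M = 0, N = -7*sin(u)^3/Abs(sin(u)), assemble
  H = (EN − 2FM + GL) / (2(EG − F²)) = -sin(u)/(7*Abs(sin(u))).
At (u, v) = (3*pi/4, -2*pi/5): H = -1/7.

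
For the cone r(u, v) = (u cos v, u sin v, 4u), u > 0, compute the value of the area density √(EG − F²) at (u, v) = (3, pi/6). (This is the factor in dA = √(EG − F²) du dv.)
√(EG − F²)|_{(3, pi/6)} = 3*sqrt(17)

E = 17, F = 0, G = u^2, so EG − F² = 17*u^2. Taking the positive square root: √(EG − F²) = sqrt(17)*Abs(u). At (u, v) = (3, pi/6): 3*sqrt(17).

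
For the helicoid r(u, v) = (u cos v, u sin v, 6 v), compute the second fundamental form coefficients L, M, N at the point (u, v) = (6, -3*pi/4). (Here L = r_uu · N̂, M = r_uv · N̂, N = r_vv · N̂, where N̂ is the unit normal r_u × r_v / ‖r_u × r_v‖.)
L = 0;  M = -sqrt(2)/2;  N = 0

Compute the unit normal N̂(u, v) = (6*sin(v)/sqrt(u^2 + 36), -6*cos(v)/sqrt(u^2 + 36), u/sqrt(u^2 + 36)), and the second partials r_uu, r_uv, r_vv. Take dot products:
  L(u, v) = r_uu · N̂ = 0,
  M(u, v) = r_uv · N̂ = -6/sqrt(u^2 + 36),
  N(u, v) = r_vv · N̂ = 0.
Evaluating at (u, v) = (6, -3*pi/4):
  L = 0, M = -sqrt(2)/2, N = 0.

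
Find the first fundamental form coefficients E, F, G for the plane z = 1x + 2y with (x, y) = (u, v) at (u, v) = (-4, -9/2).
E = 2;  F = 2;  G = 5

Partials: r_u = (1, 0, 1), r_v = (0, 1, 2). As functions of (u, v):
  E = r_u · r_u = 2,
  F = r_u · r_v = 2,
  G = r_v · r_v = 5.
Evaluating at (u, v) = (-4, -9/2): E = 2, F = 2, G = 5.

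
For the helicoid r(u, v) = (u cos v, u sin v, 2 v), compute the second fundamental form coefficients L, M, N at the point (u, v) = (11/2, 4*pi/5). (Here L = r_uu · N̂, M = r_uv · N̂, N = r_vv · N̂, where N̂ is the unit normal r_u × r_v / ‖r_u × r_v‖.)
L = 0;  M = -4*sqrt(137)/137;  N = 0

Compute the unit normal N̂(u, v) = (2*sin(v)/sqrt(u^2 + 4), -2*cos(v)/sqrt(u^2 + 4), u/sqrt(u^2 + 4)), and the second partials r_uu, r_uv, r_vv. Take dot products:
  L(u, v) = r_uu · N̂ = 0,
  M(u, v) = r_uv · N̂ = -2/sqrt(u^2 + 4),
  N(u, v) = r_vv · N̂ = 0.
Evaluating at (u, v) = (11/2, 4*pi/5):
  L = 0, M = -4*sqrt(137)/137, N = 0.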